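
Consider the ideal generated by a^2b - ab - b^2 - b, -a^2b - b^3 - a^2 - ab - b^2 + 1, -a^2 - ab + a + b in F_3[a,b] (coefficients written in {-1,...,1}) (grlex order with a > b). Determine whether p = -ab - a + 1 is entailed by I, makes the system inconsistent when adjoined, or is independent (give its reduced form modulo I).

-ab - a + 1 lies in I (it reduces to 0).

First compute the reduced Gröbner basis of I by Buchberger's algorithm.
f_1 = a^2b - ab - b^2 - b, LT = a^2b.
f_2 = -a^2b - b^3 - a^2 - ab - b^2 + 1, LT = a^2b.
f_3 = -a^2 - ab + a + b, LT = a^2.

S(f_1,f_2): lcm = a^2b. S = -b^3 - a^2 + ab + b^2 - b + 1.
  reduce S modulo (f_1, f_2, f_3):
  remainder -b^3 - ab + b^2 - a + b + 1 ≠ 0; add h_4 = -b^3 - ab + b^2 - a + b + 1 to the basis.

S(f_1,f_3): lcm = a^2b. S = -ab^2 - b.
  reduce S modulo (f_1, f_2, f_3, h_4):
  remainder -ab^2 - b ≠ 0; add h_5 = -ab^2 - b to the basis.

S(f_1,h_4): lcm = a^2b^3. S = -a^3b + a^2b^2 - ab^3 - b^4 - a^3 + a^2b - b^3 + a^2.
  reduce S modulo (f_1, f_2, f_3, h_4, h_5):
  remainder b^2 + a + b - 1 ≠ 0; add h_6 = b^2 + a + b - 1 to the basis.

S(f_2,h_4): lcm = a^2b^3. S = b^5 - a^3b - a^2b^2 + ab^3 + b^4 - a^3 + a^2b + a^2 - b^2.
  reduce S modulo (f_1, f_2, f_3, h_4, h_5, h_6):
  remainder ab ≠ 0; add h_7 = ab to the basis.

S(f_1,h_5): lcm = a^2b^2. S = -ab^2 - b^3 - ab - b^2.
  reduce S modulo (f_1, f_2, f_3, h_4, h_5, h_6, h_7):
  remainder -b ≠ 0; add h_8 = -b to the basis.

S(f_1,h_7): lcm = a^2b. S = -ab - b^2 - b.
  reduce S modulo (f_1, f_2, f_3, h_4, h_5, h_6, h_7, h_8):
  remainder a - 1 ≠ 0; add h_9 = a - 1 to the basis.

The other S-polynomials (S(f_2,f_3), S(f_3,h_4), S(f_2,h_5), S(f_3,h_5), S(h_4,h_5), S(f_1,h_6), S(f_2,h_6), S(f_3,h_6), S(h_4,h_6), S(h_5,h_6), S(f_2,h_7), S(f_3,h_7), S(h_4,h_7), S(h_5,h_7), S(h_6,h_7), S(f_1,h_8), S(f_2,h_8), S(f_3,h_8), S(h_4,h_8), S(h_5,h_8), S(h_6,h_8), S(h_7,h_8), S(f_1,h_9), S(f_2,h_9), S(f_3,h_9), S(h_4,h_9), S(h_5,h_9), S(h_6,h_9), S(h_7,h_9), S(h_8,h_9)) all reduce to 0 modulo the current basis, so we have a Gröbner basis.
Inter-reduce: drop elements whose leading term is divisible by another's, tail-reduce, and make monic.
Reduced Gröbner basis: {a - 1, b}.
Label its elements g_1 = a - 1, g_2 = b.

Reduce p = -ab - a + 1 modulo G:
  leading term ab: subtract (-b)·g_1 from -ab - a + 1 → -a - b + 1
  leading term a: subtract (-1)·g_1 from -a - b + 1 → -b
  leading term b: subtract (-1)·g_2 from -b → 0
  normal form = 0.
Since the normal form is 0, p ∈ I.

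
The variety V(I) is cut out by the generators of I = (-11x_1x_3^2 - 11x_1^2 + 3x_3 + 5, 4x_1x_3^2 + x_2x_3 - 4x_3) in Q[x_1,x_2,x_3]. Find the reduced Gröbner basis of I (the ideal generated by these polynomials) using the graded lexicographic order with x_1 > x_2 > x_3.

G = {x_2x_3^3 + x_1x_2x_3 - 32/11x_3^3 - 4x_1x_3 + 20/11x_3^2, x_1x_3^2 + 1/4x_2x_3 - x_3, x_1^2 - 1/4x_2x_3 + 8/11x_3 - 5/11}

f_1 = -11x_1x_3^2 - 11x_1^2 + 3x_3 + 5, LT = x_1x_3^2.
f_2 = 4x_1x_3^2 + x_2x_3 - 4x_3, LT = x_1x_3^2.

S(f_1,f_2): lcm = x_1x_3^2. S = x_1^2 - 1/4x_2x_3 + 8/11x_3 - 5/11.
  leading term x_1^2: no divisor's leading term divides it; move x_1^2 to the remainder.
  leading term x_2x_3: no divisor's leading term divides it; move -1/4x_2x_3 to the remainder.
  leading term x_3: no divisor's leading term divides it; move 8/11x_3 to the remainder.
  leading term 1: no divisor's leading term divides it; move -5/11 to the remainder.
  remainder x_1^2 - 1/4x_2x_3 + 8/11x_3 - 5/11 ≠ 0; add g_3 = x_1^2 - 1/4x_2x_3 + 8/11x_3 - 5/11 to the basis.

S(f_1,g_3): lcm = x_1^2x_3^2. S = 1/4x_2x_3^3 + x_1^3 - 8/11x_3^3 - 3/11x_1x_3 + 5/11x_3^2 - 5/11x_1.
  leading term x_2x_3^3: no divisor's leading term divides it; move 1/4x_2x_3^3 to the remainder.
  leading term x_1^3: subtract (x_1)·g_3 from x_1^3 - 8/11x_3^3 - 3/11x_1x_3 + 5/11x_3^2 - 5/11x_1 → 1/4x_1x_2x_3 - 8/11x_3^3 - x_1x_3 + 5/11x_3^2
  leading term x_1x_2x_3: no divisor's leading term divides it; move 1/4x_1x_2x_3 to the remainder.
  leading term x_3^3: no divisor's leading term divides it; move -8/11x_3^3 to the remainder.
  leading term x_1x_3: no divisor's leading term divides it; move -x_1x_3 to the remainder.
  leading term x_3^2: no divisor's leading term divides it; move 5/11x_3^2 to the remainder.
  remainder 1/4x_2x_3^3 + 1/4x_1x_2x_3 - 8/11x_3^3 - x_1x_3 + 5/11x_3^2 ≠ 0; add g_4 = 1/4x_2x_3^3 + 1/4x_1x_2x_3 - 8/11x_3^3 - x_1x_3 + 5/11x_3^2 to the basis.

S(f_2,g_3): lcm = x_1^2x_3^2. S = 1/4x_2x_3^3 + 1/4x_1x_2x_3 - 8/11x_3^3 - x_1x_3 + 5/11x_3^2.
  leading term x_2x_3^3: subtract (1)·g_4 from 1/4x_2x_3^3 + 1/4x_1x_2x_3 - 8/11x_3^3 - x_1x_3 + 5/11x_3^2 → 0
  remainder 0.

S(f_1,g_4): lcm = x_1x_2x_3^3. S = 32/11x_1x_3^3 + 4x_1^2x_3 - 20/11x_1x_3^2 - 3/11x_2x_3^2 - 5/11x_2x_3.
  leading term x_1x_3^3: subtract (-32/121x_3)·f_1 from 32/11x_1x_3^3 + 4x_1^2x_3 - 20/11x_1x_3^2 - 3/11x_2x_3^2 - 5/11x_2x_3 → 12/11x_1^2x_3 - 20/11x_1x_3^2 - 3/11x_2x_3^2 - 5/11x_2x_3 + 96/121x_3^2 + 160/121x_3
  leading term x_1^2x_3: subtract (12/11x_3)·g_3 from 12/11x_1^2x_3 - 20/11x_1x_3^2 - 3/11x_2x_3^2 - 5/11x_2x_3 + 96/121x_3^2 + 160/121x_3 → -20/11x_1x_3^2 - 5/11x_2x_3 + 20/11x_3
  leading term x_1x_3^2: subtract (20/121)·f_1 from -20/11x_1x_3^2 - 5/11x_2x_3 + 20/11x_3 → 20/11x_1^2 - 5/11x_2x_3 + 160/121x_3 - 100/121
  leading term x_1^2: subtract (20/11)·g_3 from 20/11x_1^2 - 5/11x_2x_3 + 160/121x_3 - 100/121 → 0
  remainder 0.

S(f_2,g_4): lcm = x_1x_2x_3^3. S = -x_1^2x_2x_3 + 32/11x_1x_3^3 + 1/4x_2^2x_3^2 + 4x_1^2x_3 - 20/11x_1x_3^2 - x_2x_3^2.
  leading term x_1^2x_2x_3: subtract (-x_2x_3)·g_3 from -x_1^2x_2x_3 + 32/11x_1x_3^3 + 1/4x_2^2x_3^2 + 4x_1^2x_3 - 20/11x_1x_3^2 - x_2x_3^2 → 32/11x_1x_3^3 + 4x_1^2x_3 - 20/11x_1x_3^2 - 3/11x_2x_3^2 - 5/11x_2x_3
  leading term x_1x_3^3: subtract (-32/121x_3)·f_1 from 32/11x_1x_3^3 + 4x_1^2x_3 - 20/11x_1x_3^2 - 3/11x_2x_3^2 - 5/11x_2x_3 → 12/11x_1^2x_3 - 20/11x_1x_3^2 - 3/11x_2x_3^2 - 5/11x_2x_3 + 96/121x_3^2 + 160/121x_3
  leading term x_1^2x_3: subtract (12/11x_3)·g_3 from 12/11x_1^2x_3 - 20/11x_1x_3^2 - 3/11x_2x_3^2 - 5/11x_2x_3 + 96/121x_3^2 + 160/121x_3 → -20/11x_1x_3^2 - 5/11x_2x_3 + 20/11x_3
  leading term x_1x_3^2: subtract (20/121)·f_1 from -20/11x_1x_3^2 - 5/11x_2x_3 + 20/11x_3 → 20/11x_1^2 - 5/11x_2x_3 + 160/121x_3 - 100/121
  leading term x_1^2: subtract (20/11)·g_3 from 20/11x_1^2 - 5/11x_2x_3 + 160/121x_3 - 100/121 → 0
  remainder 0.

S(g_3,g_4): leading monomials are coprime, so the S-polynomial reduces to 0 (Buchberger's first criterion).
Every S-polynomial of the final basis reduces to 0, so we have a Gröbner basis.
Inter-reduce: drop elements whose leading term is divisible by another's, tail-reduce, and make monic.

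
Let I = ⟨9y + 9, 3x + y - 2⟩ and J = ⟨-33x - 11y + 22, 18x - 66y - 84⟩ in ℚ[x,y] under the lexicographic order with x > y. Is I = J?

For a fixed monomial order, each ideal has a unique reduced Gröbner basis; comparing bases decides equality.
Buchberger on the first generating set:
f_1 = 9y + 9, LT = y.
f_2 = 3x + y - 2, LT = x.

The S-polynomials (S(f_1,f_2)) all reduce to 0 modulo the current basis, so we have a Gröbner basis.
Inter-reduce: drop elements whose leading term is divisible by another's, tail-reduce, and make monic.
Reduced Gröbner basis: {x - 1, y + 1}.

Buchberger on the second generating set:
h_1 = -33x - 11y + 22, LT = x.
h_2 = 18x - 66y - 84, LT = x.

S(h_1,h_2): lcm = x. S = 4y + 4.
  leading term y: no divisor's leading term divides it; move 4y to the remainder.
  leading term 1: no divisor's leading term divides it; move 4 to the remainder.
  remainder 4y + 4 ≠ 0; add k_3 = 4y + 4 to the basis.

The other S-polynomials (S(h_1,k_3), S(h_2,k_3)) all reduce to 0 modulo the current basis, so we have a Gröbner basis.
Inter-reduce: drop elements whose leading term is divisible by another's, tail-reduce, and make monic.
Reduced Gröbner basis: {x - 1, y + 1}.

The two bases agree; hence the ideals are identical.
The same test decides containment: I ⊆ J iff every generator of I reduces to 0 modulo a Gröbner basis of J.

Yes, the ideals are equal.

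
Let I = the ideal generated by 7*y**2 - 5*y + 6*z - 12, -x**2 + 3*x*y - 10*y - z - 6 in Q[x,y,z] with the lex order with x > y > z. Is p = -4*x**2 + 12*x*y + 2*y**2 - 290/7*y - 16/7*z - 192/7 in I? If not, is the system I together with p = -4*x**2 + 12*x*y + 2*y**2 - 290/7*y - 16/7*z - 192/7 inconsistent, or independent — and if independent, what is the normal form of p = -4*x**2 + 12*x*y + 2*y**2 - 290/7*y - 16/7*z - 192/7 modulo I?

-4*x**2 + 12*x*y + 2*y**2 - 290/7*y - 16/7*z - 192/7 lies in I (it reduces to 0).

First compute the reduced Gröbner basis of I by Buchberger's algorithm.
f_1 = 7*y**2 - 5*y + 6*z - 12, LT = y**2.
f_2 = -x**2 + 3*x*y - 10*y - z - 6, LT = x**2.

The S-polynomials (S(f_1,f_2)) all reduce to 0 modulo the current basis, so we have a Gröbner basis.
Inter-reduce: drop elements whose leading term is divisible by another's, tail-reduce, and make monic.
Reduced Gröbner basis: {x**2 - 3*x*y + 10*y + z + 6, y**2 - 5/7*y + 6/7*z - 12/7}.
Label its elements g_1 = x**2 - 3*x*y + 10*y + z + 6, g_2 = y**2 - 5/7*y + 6/7*z - 12/7.

Reduce p = -4*x**2 + 12*x*y + 2*y**2 - 290/7*y - 16/7*z - 192/7 modulo G:
  leading term x**2: subtract (-4)·g_1 from -4*x**2 + 12*x*y + 2*y**2 - 290/7*y - 16/7*z - 192/7 → 2*y**2 - 10/7*y + 12/7*z - 24/7
  leading term y**2: subtract (2)·g_2 from 2*y**2 - 10/7*y + 12/7*z - 24/7 → 0
  normal form = 0.
Since the normal form is 0, p ∈ I.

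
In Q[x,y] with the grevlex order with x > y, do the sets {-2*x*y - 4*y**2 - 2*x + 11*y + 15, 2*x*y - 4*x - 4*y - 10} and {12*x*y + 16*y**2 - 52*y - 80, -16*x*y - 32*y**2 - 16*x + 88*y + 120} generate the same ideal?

Two ideals are equal iff their reduced Gröbner bases coincide (the reduced basis is unique for a fixed ordering).
Buchberger on the first generating set:
f_1 = -2*x*y - 4*y**2 - 2*x + 11*y + 15, LT = x*y.
f_2 = 2*x*y - 4*x - 4*y - 10, LT = x*y.

S(f_1,f_2): lcm = x*y. S = 2*y**2 + 3*x - 7/2*y - 5/2.
  leading term y**2: no divisor's leading term divides it; move 2*y**2 to the remainder.
  leading term x: no divisor's leading term divides it; move 3*x to the remainder.
  leading term y: no divisor's leading term divides it; move -7/2*y to the remainder.
  leading term 1: no divisor's leading term divides it; move -5/2 to the remainder.
  remainder 2*y**2 + 3*x - 7/2*y - 5/2 ≠ 0; add g_3 = 2*y**2 + 3*x - 7/2*y - 5/2 to the basis.

S(f_1,g_3): lcm = x*y**2. S = 2*y**3 - 3/2*x**2 + 11/4*x*y - 11/2*y**2 + 5/4*x - 15/2*y.
  leading term y**3: subtract (y)·g_3 from 2*y**3 - 3/2*x**2 + 11/4*x*y - 11/2*y**2 + 5/4*x - 15/2*y → -3/2*x**2 - 1/4*x*y - 2*y**2 + 5/4*x - 5*y
  leading term x**2: no divisor's leading term divides it; move -3/2*x**2 to the remainder.
  leading term x*y: subtract (1/8)·f_1 from -1/4*x*y - 2*y**2 + 5/4*x - 5*y → -3/2*y**2 + 3/2*x - 51/8*y - 15/8
  leading term y**2: subtract (-3/4)·g_3 from -3/2*y**2 + 3/2*x - 51/8*y - 15/8 → 15/4*x - 9*y - 15/4
  leading term x: no divisor's leading term divides it; move 15/4*x to the remainder.
  leading term y: no divisor's leading term divides it; move -9*y to the remainder.
  leading term 1: no divisor's leading term divides it; move -15/4 to the remainder.
  remainder -3/2*x**2 + 15/4*x - 9*y - 15/4 ≠ 0; add g_4 = -3/2*x**2 + 15/4*x - 9*y - 15/4 to the basis.

S(f_2,g_3): lcm = x*y**2. S = -3/2*x**2 - 1/4*x*y - 2*y**2 + 5/4*x - 5*y.
  leading term x**2: subtract (1)·g_4 from -3/2*x**2 - 1/4*x*y - 2*y**2 + 5/4*x - 5*y → -1/4*x*y - 2*y**2 - 5/2*x + 4*y + 15/4
  leading term x*y: subtract (1/8)·f_1 from -1/4*x*y - 2*y**2 - 5/2*x + 4*y + 15/4 → -3/2*y**2 - 9/4*x + 21/8*y + 15/8
  leading term y**2: subtract (-3/4)·g_3 from -3/2*y**2 - 9/4*x + 21/8*y + 15/8 → 0
  remainder 0.

S(f_1,g_4): lcm = x**2*y. S = 2*x*y**2 + x**2 - 3*x*y - 6*y**2 - 15/2*x - 5/2*y.
  leading term x*y**2: subtract (-y)·f_1 from 2*x*y**2 + x**2 - 3*x*y - 6*y**2 - 15/2*x - 5/2*y → -4*y**3 + x**2 - 5*x*y + 5*y**2 - 15/2*x + 25/2*y
  leading term y**3: subtract (-2*y)·g_3 from -4*y**3 + x**2 - 5*x*y + 5*y**2 - 15/2*x + 25/2*y → x**2 + x*y - 2*y**2 - 15/2*x + 15/2*y
  leading term x**2: subtract (-2/3)·g_4 from x**2 + x*y - 2*y**2 - 15/2*x + 15/2*y → x*y - 2*y**2 - 5*x + 3/2*y - 5/2
  leading term x*y: subtract (-1/2)·f_1 from x*y - 2*y**2 - 5*x + 3/2*y - 5/2 → -4*y**2 - 6*x + 7*y + 5
  leading term y**2: subtract (-2)·g_3 from -4*y**2 - 6*x + 7*y + 5 → 0
  remainder 0.

S(f_2,g_4): lcm = x**2*y. S = -2*x**2 + 1/2*x*y - 6*y**2 - 5*x - 5/2*y.
  leading term x**2: subtract (4/3)·g_4 from -2*x**2 + 1/2*x*y - 6*y**2 - 5*x - 5/2*y → 1/2*x*y - 6*y**2 - 10*x + 19/2*y + 5
  leading term x*y: subtract (-1/4)·f_1 from 1/2*x*y - 6*y**2 - 10*x + 19/2*y + 5 → -7*y**2 - 21/2*x + 49/4*y + 35/4
  leading term y**2: subtract (-7/2)·g_3 from -7*y**2 - 21/2*x + 49/4*y + 35/4 → 0
  remainder 0.

S(g_3,g_4): leading monomials are coprime, so the S-polynomial reduces to 0 (Buchberger's first criterion).
Every S-polynomial of the final basis reduces to 0, so we have a Gröbner basis.
Inter-reduce: drop elements whose leading term is divisible by another's, tail-reduce, and make monic.
Reduced Gröbner basis: {x**2 - 5/2*x + 6*y + 5/2, x*y - 2*x - 2*y - 5, y**2 + 3/2*x - 7/4*y - 5/4}.

Buchberger on the second generating set:
h_1 = 12*x*y + 16*y**2 - 52*y - 80, LT = x*y.
h_2 = -16*x*y - 32*y**2 - 16*x + 88*y + 120, LT = x*y.

S(h_1,h_2): lcm = x*y. S = -2/3*y**2 - x + 7/6*y + 5/6.
  leading term y**2: no divisor's leading term divides it; move -2/3*y**2 to the remainder.
  leading term x: no divisor's leading term divides it; move -x to the remainder.
  leading term y: no divisor's leading term divides it; move 7/6*y to the remainder.
  leading term 1: no divisor's leading term divides it; move 5/6 to the remainder.
  remainder -2/3*y**2 - x + 7/6*y + 5/6 ≠ 0; add k_3 = -2/3*y**2 - x + 7/6*y + 5/6 to the basis.

S(h_1,k_3): lcm = x*y**2. S = 4/3*y**3 - 3/2*x**2 + 7/4*x*y - 13/3*y**2 + 5/4*x - 20/3*y.
  leading term y**3: subtract (-2*y)·k_3 from 4/3*y**3 - 3/2*x**2 + 7/4*x*y - 13/3*y**2 + 5/4*x - 20/3*y → -3/2*x**2 - 1/4*x*y - 2*y**2 + 5/4*x - 5*y
  leading term x**2: no divisor's leading term divides it; move -3/2*x**2 to the remainder.
  leading term x*y: subtract (-1/48)·h_1 from -1/4*x*y - 2*y**2 + 5/4*x - 5*y → -5/3*y**2 + 5/4*x - 73/12*y - 5/3
  leading term y**2: subtract (5/2)·k_3 from -5/3*y**2 + 5/4*x - 73/12*y - 5/3 → 15/4*x - 9*y - 15/4
  leading term x: no divisor's leading term divides it; move 15/4*x to the remainder.
  leading term y: no divisor's leading term divides it; move -9*y to the remainder.
  leading term 1: no divisor's leading term divides it; move -15/4 to the remainder.
  remainder -3/2*x**2 + 15/4*x - 9*y - 15/4 ≠ 0; add k_4 = -3/2*x**2 + 15/4*x - 9*y - 15/4 to the basis.

S(h_2,k_3): lcm = x*y**2. S = 2*y**3 - 3/2*x**2 + 11/4*x*y - 11/2*y**2 + 5/4*x - 15/2*y.
  leading term y**3: subtract (-3*y)·k_3 from 2*y**3 - 3/2*x**2 + 11/4*x*y - 11/2*y**2 + 5/4*x - 15/2*y → -3/2*x**2 - 1/4*x*y - 2*y**2 + 5/4*x - 5*y
  leading term x**2: subtract (1)·k_4 from -3/2*x**2 - 1/4*x*y - 2*y**2 + 5/4*x - 5*y → -1/4*x*y - 2*y**2 - 5/2*x + 4*y + 15/4
  leading term x*y: subtract (-1/48)·h_1 from -1/4*x*y - 2*y**2 - 5/2*x + 4*y + 15/4 → -5/3*y**2 - 5/2*x + 35/12*y + 25/12
  leading term y**2: subtract (5/2)·k_3 from -5/3*y**2 - 5/2*x + 35/12*y + 25/12 → 0
  remainder 0.

S(h_1,k_4): lcm = x**2*y. S = 4/3*x*y**2 - 11/6*x*y - 6*y**2 - 20/3*x - 5/2*y.
  leading term x*y**2: subtract (1/9*y)·h_1 from 4/3*x*y**2 - 11/6*x*y - 6*y**2 - 20/3*x - 5/2*y → -16/9*y**3 - 11/6*x*y - 2/9*y**2 - 20/3*x + 115/18*y
  leading term y**3: subtract (8/3*y)·k_3 from -16/9*y**3 - 11/6*x*y - 2/9*y**2 - 20/3*x + 115/18*y → 5/6*x*y - 10/3*y**2 - 20/3*x + 25/6*y
  leading term x*y: subtract (5/72)·h_1 from 5/6*x*y - 10/3*y**2 - 20/3*x + 25/6*y → -40/9*y**2 - 20/3*x + 70/9*y + 50/9
  leading term y**2: subtract (20/3)·k_3 from -40/9*y**2 - 20/3*x + 70/9*y + 50/9 → 0
  remainder 0.

S(h_2,k_4): lcm = x**2*y. S = 2*x*y**2 + x**2 - 3*x*y - 6*y**2 - 15/2*x - 5/2*y.
  leading term x*y**2: subtract (1/6*y)·h_1 from 2*x*y**2 + x**2 - 3*x*y - 6*y**2 - 15/2*x - 5/2*y → -8/3*y**3 + x**2 - 3*x*y + 8/3*y**2 - 15/2*x + 65/6*y
  leading term y**3: subtract (4*y)·k_3 from -8/3*y**3 + x**2 - 3*x*y + 8/3*y**2 - 15/2*x + 65/6*y → x**2 + x*y - 2*y**2 - 15/2*x + 15/2*y
  leading term x**2: subtract (-2/3)·k_4 from x**2 + x*y - 2*y**2 - 15/2*x + 15/2*y → x*y - 2*y**2 - 5*x + 3/2*y - 5/2
  leading term x*y: subtract (1/12)·h_1 from x*y - 2*y**2 - 5*x + 3/2*y - 5/2 → -10/3*y**2 - 5*x + 35/6*y + 25/6
  leading term y**2: subtract (5)·k_3 from -10/3*y**2 - 5*x + 35/6*y + 25/6 → 0
  remainder 0.

S(k_3,k_4): leading monomials are coprime, so the S-polynomial reduces to 0 (Buchberger's first criterion).
Every S-polynomial of the final basis reduces to 0, so we have a Gröbner basis.
Inter-reduce: drop elements whose leading term is divisible by another's, tail-reduce, and make monic.
Reduced Gröbner basis: {x**2 - 5/2*x + 6*y + 5/2, x*y - 2*x - 2*y - 5, y**2 + 3/2*x - 7/4*y - 5/4}.

Same reduced basis, so the two generating sets span the same ideal.

Yes, the ideals are equal.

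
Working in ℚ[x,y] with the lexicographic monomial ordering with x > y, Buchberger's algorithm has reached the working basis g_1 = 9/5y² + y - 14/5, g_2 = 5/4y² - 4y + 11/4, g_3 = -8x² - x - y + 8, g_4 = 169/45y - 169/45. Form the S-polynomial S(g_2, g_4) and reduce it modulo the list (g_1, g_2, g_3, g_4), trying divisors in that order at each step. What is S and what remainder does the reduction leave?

S(g_2, g_4) = -11/5y + 11/5; remainder on division = 0.

lcm(LM(g_2), LM(g_4)) = y².
S = (lcm/LT(g_2))·g_2 − (lcm/LT(g_4))·g_4 = -11/5y + 11/5.
Reduce S modulo (g_1, g_2, g_3, g_4) in that order:
  leading term y: subtract (-99/169)·g_4 from -11/5y + 11/5 → 0
The remainder is 0, so this S-polynomial contributes no new basis element.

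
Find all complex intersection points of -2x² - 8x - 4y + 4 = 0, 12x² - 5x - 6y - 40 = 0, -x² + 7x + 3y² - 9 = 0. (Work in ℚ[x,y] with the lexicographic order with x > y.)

Compute a lex Gröbner basis by Buchberger's algorithm.
f_1 = -2x² - 8x - 4y + 4, LT = x².
f_2 = 12x² - 5x - 6y - 40, LT = x².
f_3 = -x² + 7x + 3y² - 9, LT = x².

S(f_1,f_2): lcm = x². S = 53/12x + 5/2y + 4/3.
  reduce S modulo (f_1, f_2, f_3):
  remainder 53/12x + 5/2y + 4/3 ≠ 0; add h_4 = 53/12x + 5/2y + 4/3 to the basis.

S(f_1,f_3): lcm = x². S = 11x + 3y² + 2y - 11.
  reduce S modulo (f_1, f_2, f_3, h_4):
  remainder 3y² - 224/53y - 759/53 ≠ 0; add h_5 = 3y² - 224/53y - 759/53 to the basis.

S(f_1,h_4): lcm = x². S = -30/53xy + 196/53x + 2y - 2.
  reduce S modulo (f_1, f_2, f_3, h_4, h_5):
  remainder 78754/148877y - 236262/148877 ≠ 0; add h_6 = 78754/148877y - 236262/148877 to the basis.

The other S-polynomials (S(f_2,f_3), S(f_2,h_4), S(f_3,h_4), S(f_1,h_5), S(f_2,h_5), S(f_3,h_5), S(h_4,h_5), S(f_1,h_6), S(f_2,h_6), S(f_3,h_6), S(h_4,h_6), S(h_5,h_6)) all reduce to 0 modulo the current basis, so we have a Gröbner basis.
Inter-reduce: drop elements whose leading term is divisible by another's, tail-reduce, and make monic.
Reduced Gröbner basis: {x + 2, y - 3}.

The lex basis is triangular: the last element involves only y. Solving y - 3 = 0 gives y ∈ {3}; substituting each value into the earlier elements determines the remaining variables.
  y = 3: the earlier basis element becomes x + 2 = 0, giving x = -2 — point (-2, 3).
Zero-dimensionality of the ideal guarantees finitely many solutions over ℂ.

{(-2, 3)}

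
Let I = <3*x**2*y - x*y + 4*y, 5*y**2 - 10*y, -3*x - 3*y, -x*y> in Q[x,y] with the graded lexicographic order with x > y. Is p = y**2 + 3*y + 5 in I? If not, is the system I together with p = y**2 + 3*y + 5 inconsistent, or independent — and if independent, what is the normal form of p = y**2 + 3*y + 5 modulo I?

First compute the reduced Gröbner basis of I by Buchberger's algorithm.
f_1 = 3*x**2*y - x*y + 4*y, LT = x**2*y.
f_2 = 5*y**2 - 10*y, LT = y**2.
f_3 = -3*x - 3*y, LT = x.
f_4 = -x*y, LT = x*y.

S(f_1,f_3): lcm = x**2*y. S = -x*y**2 - 1/3*x*y + 4/3*y.
  leading term x*y**2: subtract (-1/5*x)·f_2 from -x*y**2 - 1/3*x*y + 4/3*y → -7/3*x*y + 4/3*y
  leading term x*y: subtract (7/9*y)·f_3 from -7/3*x*y + 4/3*y → 7/3*y**2 + 4/3*y
  leading term y**2: subtract (7/15)·f_2 from 7/3*y**2 + 4/3*y → 6*y
  leading term y: no divisor's leading term divides it; move 6*y to the remainder.
  remainder 6*y ≠ 0; add h_5 = 6*y to the basis.

The other S-polynomials (S(f_1,f_2), S(f_1,f_4), S(f_2,f_3), S(f_2,f_4), S(f_3,f_4), S(f_1,h_5), S(f_2,h_5), S(f_3,h_5), S(f_4,h_5)) all reduce to 0 modulo the current basis, so we have a Gröbner basis.
Inter-reduce: drop elements whose leading term is divisible by another's, tail-reduce, and make monic.
Reduced Gröbner basis: {x, y}.
Label its elements g_1 = x, g_2 = y.

Reduce p = y**2 + 3*y + 5 modulo G:
  leading term y**2: subtract (y)·g_2 from y**2 + 3*y + 5 → 3*y + 5
  leading term y: subtract (3)·g_2 from 3*y + 5 → 5
  leading term 1: no divisor's leading term divides it; move 5 to the remainder.
  normal form = 5.
The normal form is nonzero, so p ∉ I. Since p minus its normal form lies in I, I + (p) = I + (r) where r = 5; decide whether this ideal is the whole ring.
Here r = 5 is a nonzero constant, hence a unit: 1 ∈ I + (p), the Gröbner basis of I + (p) is {1}, and the enlarged system has no common solution — adjoining p is inconsistent.

Adjoining y**2 + 3*y + 5 makes the ideal the whole ring: the system is inconsistent.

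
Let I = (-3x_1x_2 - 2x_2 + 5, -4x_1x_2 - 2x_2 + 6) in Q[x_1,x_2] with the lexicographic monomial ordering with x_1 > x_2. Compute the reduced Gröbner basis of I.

f_1 = -3x_1x_2 - 2x_2 + 5, LT = x_1x_2.
f_2 = -4x_1x_2 - 2x_2 + 6, LT = x_1x_2.

S(f_1,f_2): lcm = x_1x_2. S = 1/6x_2 - 1/6.
  reduce S modulo (f_1, f_2):
  remainder 1/6x_2 - 1/6 ≠ 0; add g_3 = 1/6x_2 - 1/6 to the basis.

S(f_1,g_3): lcm = x_1x_2. S = x_1 + 2/3x_2 - 5/3.
  reduce S modulo (f_1, f_2, g_3):
  remainder x_1 - 1 ≠ 0; add g_4 = x_1 - 1 to the basis.

The other S-polynomials (S(f_2,g_3), S(f_1,g_4), S(f_2,g_4), S(g_3,g_4)) all reduce to 0 modulo the current basis, so we have a Gröbner basis.
Inter-reduce: drop elements whose leading term is divisible by another's, tail-reduce, and make monic.

G = {x_1 - 1, x_2 - 1}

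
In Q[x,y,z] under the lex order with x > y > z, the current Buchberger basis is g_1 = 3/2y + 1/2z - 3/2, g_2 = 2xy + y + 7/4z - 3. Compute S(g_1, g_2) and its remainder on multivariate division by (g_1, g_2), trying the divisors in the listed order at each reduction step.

S(g_1, g_2) = 1/3xz - x - 1/2y - 7/8z + 3/2; remainder on division = 1/3xz - x - 17/24z + 1.

lcm(LM(g_1), LM(g_2)) = xy.
S = (lcm/LT(g_1))·g_1 − (lcm/LT(g_2))·g_2 = 1/3xz - x - 1/2y - 7/8z + 3/2.
Reduce S modulo (g_1, g_2) in that order:
  leading term xz: no divisor's leading term divides it; move 1/3xz to the remainder.
  leading term x: no divisor's leading term divides it; move -x to the remainder.
  leading term y: subtract (-1/3)·g_1 from -1/2y - 7/8z + 3/2 → -17/24z + 1
  leading term z: no divisor's leading term divides it; move -17/24z to the remainder.
  leading term 1: no divisor's leading term divides it; move 1 to the remainder.
The remainder 1/3xz - x - 17/24z + 1 is nonzero, so it would be added as the next basis element.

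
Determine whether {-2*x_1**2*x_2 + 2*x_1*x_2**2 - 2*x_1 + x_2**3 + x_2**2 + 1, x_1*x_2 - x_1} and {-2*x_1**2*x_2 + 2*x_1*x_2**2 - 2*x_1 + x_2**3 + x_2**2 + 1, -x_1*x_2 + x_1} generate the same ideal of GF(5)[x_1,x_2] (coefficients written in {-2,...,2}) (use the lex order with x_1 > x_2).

For a fixed monomial order, each ideal has a unique reduced Gröbner basis; comparing bases decides equality.
Buchberger on the first generating set:
f_1 = -2*x_1**2*x_2 + 2*x_1*x_2**2 - 2*x_1 + x_2**3 + x_2**2 + 1, LT = x_1**2*x_2.
f_2 = x_1*x_2 - x_1, LT = x_1*x_2.

S(f_1,f_2): lcm = x_1**2*x_2. S = x_1**2 - x_1*x_2**2 + x_1 + 2*x_2**3 + 2*x_2**2 + 2.
  reduce S modulo (f_1, f_2):
  remainder x_1**2 + 2*x_2**3 + 2*x_2**2 + 2 ≠ 0; add g_3 = x_1**2 + 2*x_2**3 + 2*x_2**2 + 2 to the basis.

S(f_1,g_3): lcm = x_1**2*x_2. S = -x_1*x_2**2 + x_1 - 2*x_2**4 + 2*x_2**2 - 2*x_2 + 2.
  reduce S modulo (f_1, f_2, g_3):
  remainder -2*x_2**4 + 2*x_2**2 - 2*x_2 + 2 ≠ 0; add g_4 = -2*x_2**4 + 2*x_2**2 - 2*x_2 + 2 to the basis.

The other S-polynomials (S(f_2,g_3), S(f_1,g_4), S(f_2,g_4), S(g_3,g_4)) all reduce to 0 modulo the current basis, so we have a Gröbner basis.
Inter-reduce: drop elements whose leading term is divisible by another's, tail-reduce, and make monic.
Reduced Gröbner basis: {x_1**2 + 2*x_2**3 + 2*x_2**2 + 2, x_1*x_2 - x_1, x_2**4 - x_2**2 + x_2 - 1}.

Buchberger on the second generating set:
h_1 = -2*x_1**2*x_2 + 2*x_1*x_2**2 - 2*x_1 + x_2**3 + x_2**2 + 1, LT = x_1**2*x_2.
h_2 = -x_1*x_2 + x_1, LT = x_1*x_2.

S(h_1,h_2): lcm = x_1**2*x_2. S = x_1**2 - x_1*x_2**2 + x_1 + 2*x_2**3 + 2*x_2**2 + 2.
  reduce S modulo (h_1, h_2):
  remainder x_1**2 + 2*x_2**3 + 2*x_2**2 + 2 ≠ 0; add k_3 = x_1**2 + 2*x_2**3 + 2*x_2**2 + 2 to the basis.

S(h_1,k_3): lcm = x_1**2*x_2. S = -x_1*x_2**2 + x_1 - 2*x_2**4 + 2*x_2**2 - 2*x_2 + 2.
  reduce S modulo (h_1, h_2, k_3):
  remainder -2*x_2**4 + 2*x_2**2 - 2*x_2 + 2 ≠ 0; add k_4 = -2*x_2**4 + 2*x_2**2 - 2*x_2 + 2 to the basis.

The other S-polynomials (S(h_2,k_3), S(h_1,k_4), S(h_2,k_4), S(k_3,k_4)) all reduce to 0 modulo the current basis, so we have a Gröbner basis.
Inter-reduce: drop elements whose leading term is divisible by another's, tail-reduce, and make monic.
Reduced Gröbner basis: {x_1**2 + 2*x_2**3 + 2*x_2**2 + 2, x_1*x_2 - x_1, x_2**4 - x_2**2 + x_2 - 1}.

These coincide, so the ideals are equal.

Yes, the ideals are equal.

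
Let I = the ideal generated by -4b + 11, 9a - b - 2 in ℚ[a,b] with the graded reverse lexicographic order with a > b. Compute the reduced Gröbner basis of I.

Buchberger's algorithm terminates because the ascending chain of leading-term ideals stabilizes.

f_1 = -4b + 11, LT = b.
f_2 = 9a - b - 2, LT = a.

The S-polynomials (S(f_1,f_2)) all reduce to 0 modulo the current basis, so we have a Gröbner basis.

G = {a - 19/36, b - 11/4}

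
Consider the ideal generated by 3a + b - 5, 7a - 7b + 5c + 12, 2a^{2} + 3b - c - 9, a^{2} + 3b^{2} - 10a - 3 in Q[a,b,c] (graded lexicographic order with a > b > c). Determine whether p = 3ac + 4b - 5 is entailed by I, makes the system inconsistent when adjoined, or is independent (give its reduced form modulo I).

3ac + 4b - 5 lies in I (it reduces to 0).

First compute the reduced Gröbner basis of I by Buchberger's algorithm.
f_1 = 3a + b - 5, LT = a.
f_2 = 7a - 7b + 5c + 12, LT = a.
f_3 = 2a^{2} + 3b - c - 9, LT = a^{2}.
f_4 = a^{2} + 3b^{2} - 10a - 3, LT = a^{2}.

S(f_1,f_2): lcm = a. S = \tfrac{4}{3}b - \tfrac{5}{7}c - \tfrac{71}{21}.
  leading term b: no divisor's leading term divides it; move \tfrac{4}{3}b to the remainder.
  leading term c: no divisor's leading term divides it; move -\tfrac{5}{7}c to the remainder.
  leading term 1: no divisor's leading term divides it; move -\tfrac{71}{21} to the remainder.
  remainder \tfrac{4}{3}b - \tfrac{5}{7}c - \tfrac{71}{21} ≠ 0; add h_5 = \tfrac{4}{3}b - \tfrac{5}{7}c - \tfrac{71}{21} to the basis.

S(f_1,f_3): lcm = a^{2}. S = \tfrac{1}{3}ab - \tfrac{5}{3}a - \tfrac{3}{2}b + \tfrac{1}{2}c + \tfrac{9}{2}.
  leading term ab: subtract (\tfrac{1}{9}b)·f_1 from \tfrac{1}{3}ab - \tfrac{5}{3}a - \tfrac{3}{2}b + \tfrac{1}{2}c + \tfrac{9}{2} → -\tfrac{1}{9}b^{2} - \tfrac{5}{3}a - \tfrac{17}{18}b + \tfrac{1}{2}c + \tfrac{9}{2}
  leading term b^{2}: subtract (-\tfrac{1}{12}b)·h_5 from -\tfrac{1}{9}b^{2} - \tfrac{5}{3}a - \tfrac{17}{18}b + \tfrac{1}{2}c + \tfrac{9}{2} → -\tfrac{5}{84}bc - \tfrac{5}{3}a - \tfrac{103}{84}b + \tfrac{1}{2}c + \tfrac{9}{2}
  leading term bc: subtract (-\tfrac{5}{112}c)·h_5 from -\tfrac{5}{84}bc - \tfrac{5}{3}a - \tfrac{103}{84}b + \tfrac{1}{2}c + \tfrac{9}{2} → -\tfrac{25}{784}c^{2} - \tfrac{5}{3}a - \tfrac{103}{84}b + \tfrac{821}{2352}c + \tfrac{9}{2}
  leading term c^{2}: no divisor's leading term divides it; move -\tfrac{25}{784}c^{2} to the remainder.
  leading term a: subtract (-\tfrac{5}{9})·f_1 from -\tfrac{5}{3}a - \tfrac{103}{84}b + \tfrac{821}{2352}c + \tfrac{9}{2} → -\tfrac{169}{252}b + \tfrac{821}{2352}c + \tfrac{31}{18}
  leading term b: subtract (-\tfrac{169}{336})·h_5 from -\tfrac{169}{252}b + \tfrac{821}{2352}c + \tfrac{31}{18} → -\tfrac{1}{98}c + \tfrac{17}{784}
  leading term c: no divisor's leading term divides it; move -\tfrac{1}{98}c to the remainder.
  leading term 1: no divisor's leading term divides it; move \tfrac{17}{784} to the remainder.
  remainder -\tfrac{25}{784}c^{2} - \tfrac{1}{98}c + \tfrac{17}{784} ≠ 0; add h_6 = -\tfrac{25}{784}c^{2} - \tfrac{1}{98}c + \tfrac{17}{784} to the basis.

S(f_1,f_4): lcm = a^{2}. S = \tfrac{1}{3}ab - 3b^{2} + \tfrac{25}{3}a + 3.
  leading term ab: subtract (\tfrac{1}{9}b)·f_1 from \tfrac{1}{3}ab - 3b^{2} + \tfrac{25}{3}a + 3 → -\tfrac{28}{9}b^{2} + \tfrac{25}{3}a + \tfrac{5}{9}b + 3
  leading term b^{2}: subtract (-\tfrac{7}{3}b)·h_5 from -\tfrac{28}{9}b^{2} + \tfrac{25}{3}a + \tfrac{5}{9}b + 3 → -\tfrac{5}{3}bc + \tfrac{25}{3}a - \tfrac{22}{3}b + 3
  leading term bc: subtract (-\tfrac{5}{4}c)·h_5 from -\tfrac{5}{3}bc + \tfrac{25}{3}a - \tfrac{22}{3}b + 3 → -\tfrac{25}{28}c^{2} + \tfrac{25}{3}a - \tfrac{22}{3}b - \tfrac{355}{84}c + 3
  leading term c^{2}: subtract (28)·h_6 from -\tfrac{25}{28}c^{2} + \tfrac{25}{3}a - \tfrac{22}{3}b - \tfrac{355}{84}c + 3 → \tfrac{25}{3}a - \tfrac{22}{3}b - \tfrac{331}{84}c + \tfrac{67}{28}
  leading term a: subtract (\tfrac{25}{9})·f_1 from \tfrac{25}{3}a - \tfrac{22}{3}b - \tfrac{331}{84}c + \tfrac{67}{28} → -\tfrac{91}{9}b - \tfrac{331}{84}c + \tfrac{4103}{252}
  leading term b: subtract (-\tfrac{91}{12})·h_5 from -\tfrac{91}{9}b - \tfrac{331}{84}c + \tfrac{4103}{252} → -\tfrac{131}{14}c - \tfrac{131}{14}
  leading term c: no divisor's leading term divides it; move -\tfrac{131}{14}c to the remainder.
  leading term 1: no divisor's leading term divides it; move -\tfrac{131}{14} to the remainder.
  remainder -\tfrac{131}{14}c - \tfrac{131}{14} ≠ 0; add h_7 = -\tfrac{131}{14}c - \tfrac{131}{14} to the basis.

The other S-polynomials (S(f_2,f_3), S(f_2,f_4), S(f_3,f_4), S(f_1,h_5), S(f_2,h_5), S(f_3,h_5), S(f_4,h_5), S(f_1,h_6), S(f_2,h_6), S(f_3,h_6), S(f_4,h_6), S(h_5,h_6), S(f_1,h_7), S(f_2,h_7), S(f_3,h_7), S(f_4,h_7), S(h_5,h_7), S(h_6,h_7)) all reduce to 0 modulo the current basis, so we have a Gröbner basis.
Inter-reduce: drop elements whose leading term is divisible by another's, tail-reduce, and make monic.
Reduced Gröbner basis: {a - 1, b - 2, c + 1}.
Label its elements g_1 = a - 1, g_2 = b - 2, g_3 = c + 1.

Reduce p = 3ac + 4b - 5 modulo G:
  leading term ac: subtract (3c)·g_1 from 3ac + 4b - 5 → 4b + 3c - 5
  leading term b: subtract (4)·g_2 from 4b + 3c - 5 → 3c + 3
  leading term c: subtract (3)·g_3 from 3c + 3 → 0
  normal form = 0.
Since the normal form is 0, p ∈ I.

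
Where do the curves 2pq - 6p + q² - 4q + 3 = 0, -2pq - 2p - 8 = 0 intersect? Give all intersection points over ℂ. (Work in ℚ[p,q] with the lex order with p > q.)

Compute a lex Gröbner basis by Buchberger's algorithm.
f_1 = 2pq - 6p + q² - 4q + 3, LT = pq.
f_2 = -2pq - 2p - 8, LT = pq.

S(f_1,f_2): lcm = pq. S = -4p + ½q² - 2q - 5/2.
  leading term p: no divisor's leading term divides it; move -4p to the remainder.
  leading term q²: no divisor's leading term divides it; move ½q² to the remainder.
  leading term q: no divisor's leading term divides it; move -2q to the remainder.
  leading term 1: no divisor's leading term divides it; move -5/2 to the remainder.
  remainder -4p + ½q² - 2q - 5/2 ≠ 0; add h_3 = -4p + ½q² - 2q - 5/2 to the basis.

S(f_1,h_3): lcm = pq. S = -3p + ⅛q³ - 21/8q + 3/2.
  leading term p: subtract (¾)·h_3 from -3p + ⅛q³ - 21/8q + 3/2 → ⅛q³ - ⅜q² - 9/8q + 27/8
  leading term q³: no divisor's leading term divides it; move ⅛q³ to the remainder.
  leading term q²: no divisor's leading term divides it; move -⅜q² to the remainder.
  leading term q: no divisor's leading term divides it; move -9/8q to the remainder.
  leading term 1: no divisor's leading term divides it; move 27/8 to the remainder.
  remainder ⅛q³ - ⅜q² - 9/8q + 27/8 ≠ 0; add h_4 = ⅛q³ - ⅜q² - 9/8q + 27/8 to the basis.

The other S-polynomials (S(f_2,h_3), S(f_1,h_4), S(f_2,h_4), S(h_3,h_4)) all reduce to 0 modulo the current basis, so we have a Gröbner basis.
Inter-reduce: drop elements whose leading term is divisible by another's, tail-reduce, and make monic.
Reduced Gröbner basis: {p - ⅛q² + ½q + ⅝, q³ - 3q² - 9q + 27}.

The lex basis is triangular: the last element involves only q. Solving q³ - 3q² - 9q + 27 = 0 gives q ∈ {-3, 3}; substituting each value into the earlier elements determines the remaining variables.
  q = -3: the earlier basis element becomes p - 2 = 0, giving p = 2 — point (2, -3).
  q = 3: the earlier basis element becomes p + 1 = 0, giving p = -1 — point (-1, 3).
Each listed point satisfies every original equation (direct substitution).

{(2, -3), (-1, 3)}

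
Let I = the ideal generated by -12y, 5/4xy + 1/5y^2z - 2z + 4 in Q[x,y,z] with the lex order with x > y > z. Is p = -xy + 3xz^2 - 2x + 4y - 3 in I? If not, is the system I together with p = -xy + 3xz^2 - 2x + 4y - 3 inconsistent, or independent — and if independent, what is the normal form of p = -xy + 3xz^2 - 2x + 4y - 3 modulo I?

First compute the reduced Gröbner basis of I by Buchberger's algorithm.
f_1 = -12y, LT = y.
f_2 = 5/4xy + 1/5y^2z - 2z + 4, LT = xy.

S(f_1,f_2): lcm = xy. S = -4/25y^2z + 8/5z - 16/5.
  leading term y^2z: subtract (1/75yz)·f_1 from -4/25y^2z + 8/5z - 16/5 → 8/5z - 16/5
  leading term z: no divisor's leading term divides it; move 8/5z to the remainder.
  leading term 1: no divisor's leading term divides it; move -16/5 to the remainder.
  remainder 8/5z - 16/5 ≠ 0; add h_3 = 8/5z - 16/5 to the basis.

The other S-polynomials (S(f_1,h_3), S(f_2,h_3)) all reduce to 0 modulo the current basis, so we have a Gröbner basis.
Inter-reduce: drop elements whose leading term is divisible by another's, tail-reduce, and make monic.
Reduced Gröbner basis: {y, z - 2}.
Label its elements g_1 = y, g_2 = z - 2.

Reduce p = -xy + 3xz^2 - 2x + 4y - 3 modulo G:
  leading term xy: subtract (-x)·g_1 from -xy + 3xz^2 - 2x + 4y - 3 → 3xz^2 - 2x + 4y - 3
  leading term xz^2: subtract (3xz)·g_2 from 3xz^2 - 2x + 4y - 3 → 6xz - 2x + 4y - 3
  leading term xz: subtract (6x)·g_2 from 6xz - 2x + 4y - 3 → 10x + 4y - 3
  leading term x: no divisor's leading term divides it; move 10x to the remainder.
  leading term y: subtract (4)·g_1 from 4y - 3 → -3
  leading term 1: no divisor's leading term divides it; move -3 to the remainder.
  normal form = 10x - 3.
The normal form is nonzero, so p ∉ I. Since p minus its normal form lies in I, I + (p) = I + (r) where r = 10x - 3; decide whether this ideal is the whole ring.
Run Buchberger on G together with r (pairs among the g_i already reduce to 0 since G is a Gröbner basis):
g_1 = y, LT = y.
g_2 = z - 2, LT = z.
r = 10x - 3, LT = x.

The S-polynomials (S(g_1,g_2), S(g_1,r), S(g_2,r)) all reduce to 0 modulo the current basis, so we have a Gröbner basis.
Inter-reduce: drop elements whose leading term is divisible by another's, tail-reduce, and make monic.
Reduced Gröbner basis: {x - 3/10, y, z - 2}.
The reduced Gröbner basis of I + (p) is {x - 3/10, y, z - 2} ≠ {1}, a proper ideal, so the enlarged system stays consistent: p is independent of I, with normal form 10x - 3.

-xy + 3xz^2 - 2x + 4y - 3 is independent of I; its normal form modulo I is 10x - 3.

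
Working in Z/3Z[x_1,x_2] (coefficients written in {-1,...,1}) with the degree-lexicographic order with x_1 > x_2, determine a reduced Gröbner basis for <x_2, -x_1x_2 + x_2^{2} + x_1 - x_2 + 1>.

f_1 = x_2, LT = x_2.
f_2 = -x_1x_2 + x_2^{2} + x_1 - x_2 + 1, LT = x_1x_2.

S(f_1,f_2): lcm = x_1x_2. S = x_2^{2} + x_1 - x_2 + 1.
  leading term x_2^{2}: subtract (x_2)·f_1 from x_2^{2} + x_1 - x_2 + 1 → x_1 - x_2 + 1
  leading term x_1: no divisor's leading term divides it; move x_1 to the remainder.
  leading term x_2: subtract (-1)·f_1 from -x_2 + 1 → 1
  leading term 1: no divisor's leading term divides it; move 1 to the remainder.
  remainder x_1 + 1 ≠ 0; add g_3 = x_1 + 1 to the basis.

The other S-polynomials (S(f_1,g_3), S(f_2,g_3)) all reduce to 0 modulo the current basis, so we have a Gröbner basis.
Inter-reduce: drop elements whose leading term is divisible by another's, tail-reduce, and make monic.

G = {x_1 + 1, x_2}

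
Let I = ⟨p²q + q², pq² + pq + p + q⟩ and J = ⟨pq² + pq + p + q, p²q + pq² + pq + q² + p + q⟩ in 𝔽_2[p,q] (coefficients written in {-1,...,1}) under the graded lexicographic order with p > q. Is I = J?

Equality of ideals is decidable: compute both reduced Gröbner bases (unique for the ordering) and check whether they agree.
Buchberger on the first generating set:
f_1 = p²q + q², LT = p²q.
f_2 = pq² + pq + p + q, LT = pq².

S(f_1,f_2): lcm = p²q². S = p²q + q³ + p² + pq.
  leading term p²q: subtract (1)·f_1 from p²q + q³ + p² + pq → q³ + p² + pq + q²
  leading term q³: no divisor's leading term divides it; move q³ to the remainder.
  leading term p²: no divisor's leading term divides it; move p² to the remainder.
  leading term pq: no divisor's leading term divides it; move pq to the remainder.
  leading term q²: no divisor's leading term divides it; move q² to the remainder.
  remainder q³ + p² + pq + q² ≠ 0; add g_3 = q³ + p² + pq + q² to the basis.

S(f_1,g_3): lcm = p²q³. S = p⁴ + p³q + p²q² + q⁴.
  leading term p⁴: no divisor's leading term divides it; move p⁴ to the remainder.
  leading term p³q: subtract (p)·f_1 from p³q + p²q² + q⁴ → p²q² + q⁴ + pq²
  leading term p²q²: subtract (q)·f_1 from p²q² + q⁴ + pq² → q⁴ + pq² + q³
  leading term q⁴: subtract (q)·g_3 from q⁴ + pq² + q³ → p²q
  leading term p²q: subtract (1)·f_1 from p²q → q²
  leading term q²: no divisor's leading term divides it; move q² to the remainder.
  remainder p⁴ + q² ≠ 0; add g_4 = p⁴ + q² to the basis.

S(f_2,g_3): lcm = pq³. S = p³ + p²q + pq + q².
  leading term p³: no divisor's leading term divides it; move p³ to the remainder.
  leading term p²q: subtract (1)·f_1 from p²q + pq + q² → pq
  leading term pq: no divisor's leading term divides it; move pq to the remainder.
  remainder p³ + pq ≠ 0; add g_5 = p³ + pq to the basis.

S(f_1,g_4): lcm = p⁴q. S = p²q² + q³.
  leading term p²q²: subtract (q)·f_1 from p²q² + q³ → 0
  remainder 0.

S(f_2,g_4): lcm = p⁴q². S = p⁴q + p⁴ + p³q + q⁴.
  leading term p⁴q: subtract (p²)·f_1 from p⁴q + p⁴ + p³q + q⁴ → p⁴ + p³q + p²q² + q⁴
  leading term p⁴: subtract (1)·g_4 from p⁴ + p³q + p²q² + q⁴ → p³q + p²q² + q⁴ + q²
  leading term p³q: subtract (p)·f_1 from p³q + p²q² + q⁴ + q² → p²q² + q⁴ + pq² + q²
  leading term p²q²: subtract (q)·f_1 from p²q² + q⁴ + pq² + q² → q⁴ + pq² + q³ + q²
  leading term q⁴: subtract (q)·g_3 from q⁴ + pq² + q³ + q² → p²q + q²
  leading term p²q: subtract (1)·f_1 from p²q + q² → 0
  remainder 0.

S(g_3,g_4): leading monomials are coprime, so the S-polynomial reduces to 0 (Buchberger's first criterion).
S(f_1,g_5): lcm = p³q. S = 0.
  remainder 0.

S(f_2,g_5): lcm = p³q². S = p³q + pq³ + p³ + p²q.
  leading term p³q: subtract (p)·f_1 from p³q + pq³ + p³ + p²q → pq³ + p³ + p²q + pq²
  leading term pq³: subtract (q)·f_2 from pq³ + p³ + p²q + pq² → p³ + p²q + pq + q²
  leading term p³: subtract (1)·g_5 from p³ + p²q + pq + q² → p²q + q²
  leading term p²q: subtract (1)·f_1 from p²q + q² → 0
  remainder 0.

S(g_3,g_5): leading monomials are coprime, so the S-polynomial reduces to 0 (Buchberger's first criterion).
S(g_4,g_5): lcm = p⁴. S = p²q + q².
  leading term p²q: subtract (1)·f_1 from p²q + q² → 0
  remainder 0.

Every S-polynomial of the final basis reduces to 0, so we have a Gröbner basis.
Inter-reduce: drop elements whose leading term is divisible by another's, tail-reduce, and make monic.
Reduced Gröbner basis: {p³ + pq, p²q + q², pq² + pq + p + q, q³ + p² + pq + q²}.

Buchberger on the second generating set:
h_1 = pq² + pq + p + q, LT = pq².
h_2 = p²q + pq² + pq + q² + p + q, LT = p²q.

S(h_1,h_2): lcm = p²q². S = pq³ + p²q + pq² + q³ + p² + q².
  leading term pq³: subtract (q)·h_1 from pq³ + p²q + pq² + q³ + p² + q² → p²q + q³ + p² + pq
  leading term p²q: subtract (1)·h_2 from p²q + q³ + p² + pq → pq² + q³ + p² + q² + p + q
  leading term pq²: subtract (1)·h_1 from pq² + q³ + p² + q² + p + q → q³ + p² + pq + q²
  leading term q³: no divisor's leading term divides it; move q³ to the remainder.
  leading term p²: no divisor's leading term divides it; move p² to the remainder.
  leading term pq: no divisor's leading term divides it; move pq to the remainder.
  leading term q²: no divisor's leading term divides it; move q² to the remainder.
  remainder q³ + p² + pq + q² ≠ 0; add k_3 = q³ + p² + pq + q² to the basis.

S(h_1,k_3): lcm = pq³. S = p³ + p²q + pq + q².
  leading term p³: no divisor's leading term divides it; move p³ to the remainder.
  leading term p²q: subtract (1)·h_2 from p²q + pq + q² → pq² + p + q
  leading term pq²: subtract (1)·h_1 from pq² + p + q → pq
  leading term pq: no divisor's leading term divides it; move pq to the remainder.
  remainder p³ + pq ≠ 0; add k_4 = p³ + pq to the basis.

S(h_2,k_3): lcm = p²q³. S = pq⁴ + p⁴ + p³q + p²q² + pq³ + q⁴ + pq² + q³.
  leading term pq⁴: subtract (q²)·h_1 from pq⁴ + p⁴ + p³q + p²q² + pq³ + q⁴ + pq² + q³ → p⁴ + p³q + p²q² + q⁴
  leading term p⁴: subtract (p)·k_4 from p⁴ + p³q + p²q² + q⁴ → p³q + p²q² + q⁴ + p²q
  leading term p³q: subtract (p)·h_2 from p³q + p²q² + q⁴ + p²q → q⁴ + pq² + p² + pq
  leading term q⁴: subtract (q)·k_3 from q⁴ + pq² + p² + pq → p²q + q³ + p² + pq
  leading term p²q: subtract (1)·h_2 from p²q + q³ + p² + pq → pq² + q³ + p² + q² + p + q
  leading term pq²: subtract (1)·h_1 from pq² + q³ + p² + q² + p + q → q³ + p² + pq + q²
  leading term q³: subtract (1)·k_3 from q³ + p² + pq + q² → 0
  remainder 0.

S(h_1,k_4): lcm = p³q². S = p³q + pq³ + p³ + p²q.
  leading term p³q: subtract (p)·h_2 from p³q + pq³ + p³ + p²q → p²q² + pq³ + p³ + pq² + p² + pq
  leading term p²q²: subtract (p)·h_1 from p²q² + pq³ + p³ + pq² + p² + pq → pq³ + p³ + p²q + pq²
  leading term pq³: subtract (q)·h_1 from pq³ + p³ + p²q + pq² → p³ + p²q + pq + q²
  leading term p³: subtract (1)·k_4 from p³ + p²q + pq + q² → p²q + q²
  leading term p²q: subtract (1)·h_2 from p²q + q² → pq² + pq + p + q
  leading term pq²: subtract (1)·h_1 from pq² + pq + p + q → 0
  remainder 0.

S(h_2,k_4): lcm = p³q. S = p²q² + p²q + p² + pq.
  leading term p²q²: subtract (p)·h_1 from p²q² + p²q + p² + pq → 0
  remainder 0.

S(k_3,k_4): leading monomials are coprime, so the S-polynomial reduces to 0 (Buchberger's first criterion).
Every S-polynomial of the final basis reduces to 0, so we have a Gröbner basis.
Inter-reduce: drop elements whose leading term is divisible by another's, tail-reduce, and make monic.
Reduced Gröbner basis: {p³ + pq, p²q + q², pq² + pq + p + q, q³ + p² + pq + q²}.

These coincide, so the ideals are equal.

Yes, the ideals are equal.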